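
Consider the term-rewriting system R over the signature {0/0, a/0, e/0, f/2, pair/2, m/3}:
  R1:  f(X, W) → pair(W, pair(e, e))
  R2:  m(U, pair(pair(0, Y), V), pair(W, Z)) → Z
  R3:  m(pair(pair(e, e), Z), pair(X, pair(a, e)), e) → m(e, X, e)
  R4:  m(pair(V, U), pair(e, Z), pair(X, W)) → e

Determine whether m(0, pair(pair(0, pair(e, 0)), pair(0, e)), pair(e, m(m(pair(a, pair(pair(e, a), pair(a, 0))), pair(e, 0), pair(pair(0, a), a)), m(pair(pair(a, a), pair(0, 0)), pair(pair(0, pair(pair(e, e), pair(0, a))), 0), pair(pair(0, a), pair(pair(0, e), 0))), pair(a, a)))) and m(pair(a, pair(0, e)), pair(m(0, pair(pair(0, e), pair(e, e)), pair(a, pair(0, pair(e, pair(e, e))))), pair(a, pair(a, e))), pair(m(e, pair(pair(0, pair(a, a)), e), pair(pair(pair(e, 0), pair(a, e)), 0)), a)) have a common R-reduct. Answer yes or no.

Reduce t₁ = m(0, pair(pair(0, pair(e, 0)), pair(0, e)), pair(e, m(m(pair(a, pair(pair(e, a), pair(a, 0))), pair(e, 0), pair(pair(0, a), a)), m(pair(pair(a, a), pair(0, 0)), pair(pair(0, pair(pair(e, e), pair(0, a))), 0), pair(pair(0, a), pair(pair(0, e), 0))), pair(a, a)))):
1. m(0, pair(pair(0, pair(e, 0)), pair(0, e)), pair(e, m(m(pair(a, pair(pair(e, a), pair(a, 0))), pair(e, 0), pair(pair(0, a), a)), m(pair(pair(a, a), pair(0, 0)), pair(pair(0, pair(pair(e, e), pair(0, a))), 0), pair(pair(0, a), pair(pair(0, e), 0))), pair(a, a))))  →  m(m(pair(a, pair(pair(e, a), pair(a, 0))), pair(e, 0), pair(pair(0, a), a)), m(pair(pair(a, a), pair(0, 0)), pair(pair(0, pair(pair(e, e), pair(0, a))), 0), pair(pair(0, a), pair(pair(0, e), 0))), pair(a, a))   [R2 at ε]
2. m(m(pair(a, pair(pair(e, a), pair(a, 0))), pair(e, 0), pair(pair(0, a), a)), m(pair(pair(a, a), pair(0, 0)), pair(pair(0, pair(pair(e, e), pair(0, a))), 0), pair(pair(0, a), pair(pair(0, e), 0))), pair(a, a))  →  m(e, m(pair(pair(a, a), pair(0, 0)), pair(pair(0, pair(pair(e, e), pair(0, a))), 0), pair(pair(0, a), pair(pair(0, e), 0))), pair(a, a))   [R4 at 1]
3. m(e, m(pair(pair(a, a), pair(0, 0)), pair(pair(0, pair(pair(e, e), pair(0, a))), 0), pair(pair(0, a), pair(pair(0, e), 0))), pair(a, a))  →  m(e, pair(pair(0, e), 0), pair(a, a))   [R2 at 2]
4. m(e, pair(pair(0, e), 0), pair(a, a))  →  a   [R2 at ε]

Reduce t₂ = m(pair(a, pair(0, e)), pair(m(0, pair(pair(0, e), pair(e, e)), pair(a, pair(0, pair(e, pair(e, e))))), pair(a, pair(a, e))), pair(m(e, pair(pair(0, pair(a, a)), e), pair(pair(pair(e, 0), pair(a, e)), 0)), a)):
1. m(pair(a, pair(0, e)), pair(m(0, pair(pair(0, e), pair(e, e)), pair(a, pair(0, pair(e, pair(e, e))))), pair(a, pair(a, e))), pair(m(e, pair(pair(0, pair(a, a)), e), pair(pair(pair(e, 0), pair(a, e)), 0)), a))  →  m(pair(a, pair(0, e)), pair(pair(0, pair(e, pair(e, e))), pair(a, pair(a, e))), pair(m(e, pair(pair(0, pair(a, a)), e), pair(pair(pair(e, 0), pair(a, e)), 0)), a))   [R2 at 2.1]
2. m(pair(a, pair(0, e)), pair(pair(0, pair(e, pair(e, e))), pair(a, pair(a, e))), pair(m(e, pair(pair(0, pair(a, a)), e), pair(pair(pair(e, 0), pair(a, e)), 0)), a))  →  a   [R2 at ε]

yes — NF(t₁) = a, NF(t₂) = a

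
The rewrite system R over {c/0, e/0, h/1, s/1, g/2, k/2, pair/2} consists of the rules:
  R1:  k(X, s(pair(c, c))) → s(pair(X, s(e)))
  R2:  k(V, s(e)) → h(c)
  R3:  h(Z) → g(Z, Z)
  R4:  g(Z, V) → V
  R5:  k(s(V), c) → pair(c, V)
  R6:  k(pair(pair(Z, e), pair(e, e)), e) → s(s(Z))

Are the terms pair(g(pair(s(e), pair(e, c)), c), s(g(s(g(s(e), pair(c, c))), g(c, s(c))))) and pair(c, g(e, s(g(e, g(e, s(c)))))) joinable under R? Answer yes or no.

yes — NF(t₁) = pair(c, s(s(c))), NF(t₂) = pair(c, s(s(c)))

Reduce t₁ = pair(g(pair(s(e), pair(e, c)), c), s(g(s(g(s(e), pair(c, c))), g(c, s(c))))):
1. pair(g(pair(s(e), pair(e, c)), c), s(g(s(g(s(e), pair(c, c))), g(c, s(c)))))  →  pair(c, s(g(s(g(s(e), pair(c, c))), g(c, s(c)))))   [R4 at 1]
2. pair(c, s(g(s(g(s(e), pair(c, c))), g(c, s(c)))))  →  pair(c, s(g(c, s(c))))   [R4 at 2.1]
3. pair(c, s(g(c, s(c))))  →  pair(c, s(s(c)))   [R4 at 2.1]

Reduce t₂ = pair(c, g(e, s(g(e, g(e, s(c)))))):
1. pair(c, g(e, s(g(e, g(e, s(c))))))  →  pair(c, s(g(e, g(e, s(c)))))   [R4 at 2]
2. pair(c, s(g(e, g(e, s(c)))))  →  pair(c, s(g(e, s(c))))   [R4 at 2.1]
3. pair(c, s(g(e, s(c))))  →  pair(c, s(s(c)))   [R4 at 2.1]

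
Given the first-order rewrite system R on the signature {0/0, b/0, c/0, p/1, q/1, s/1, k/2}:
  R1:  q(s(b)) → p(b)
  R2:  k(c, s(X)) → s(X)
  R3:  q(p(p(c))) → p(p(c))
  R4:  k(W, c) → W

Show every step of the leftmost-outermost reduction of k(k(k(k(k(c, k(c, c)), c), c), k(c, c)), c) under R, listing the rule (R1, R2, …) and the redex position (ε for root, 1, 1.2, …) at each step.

1. k(k(k(k(k(c, k(c, c)), c), c), k(c, c)), c)  →  k(k(k(k(c, k(c, c)), c), c), k(c, c))   [R4 at ε]
2. k(k(k(k(c, k(c, c)), c), c), k(c, c))  →  k(k(k(c, k(c, c)), c), k(c, c))   [R4 at 1]
3. k(k(k(c, k(c, c)), c), k(c, c))  →  k(k(c, k(c, c)), k(c, c))   [R4 at 1]
4. k(k(c, k(c, c)), k(c, c))  →  k(k(c, c), k(c, c))   [R4 at 1.2]
5. k(k(c, c), k(c, c))  →  k(c, k(c, c))   [R4 at 1]
6. k(c, k(c, c))  →  k(c, c)   [R4 at 2]
7. k(c, c)  →  c   [R4 at ε]

c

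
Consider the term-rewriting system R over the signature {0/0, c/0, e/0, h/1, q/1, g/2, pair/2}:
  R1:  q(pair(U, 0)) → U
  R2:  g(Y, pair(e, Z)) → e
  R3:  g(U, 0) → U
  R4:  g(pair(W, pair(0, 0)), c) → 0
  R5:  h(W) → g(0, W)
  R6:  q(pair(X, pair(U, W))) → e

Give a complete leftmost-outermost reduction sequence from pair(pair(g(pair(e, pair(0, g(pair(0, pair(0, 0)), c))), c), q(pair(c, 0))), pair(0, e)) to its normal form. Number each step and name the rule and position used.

pair(pair(0, c), pair(0, e))

1. pair(pair(g(pair(e, pair(0, g(pair(0, pair(0, 0)), c))), c), q(pair(c, 0))), pair(0, e))  →  pair(pair(g(pair(e, pair(0, 0)), c), q(pair(c, 0))), pair(0, e))   [R4 at 1.1.1.2.2]
2. pair(pair(g(pair(e, pair(0, 0)), c), q(pair(c, 0))), pair(0, e))  →  pair(pair(0, q(pair(c, 0))), pair(0, e))   [R4 at 1.1]
3. pair(pair(0, q(pair(c, 0))), pair(0, e))  →  pair(pair(0, c), pair(0, e))   [R1 at 1.2]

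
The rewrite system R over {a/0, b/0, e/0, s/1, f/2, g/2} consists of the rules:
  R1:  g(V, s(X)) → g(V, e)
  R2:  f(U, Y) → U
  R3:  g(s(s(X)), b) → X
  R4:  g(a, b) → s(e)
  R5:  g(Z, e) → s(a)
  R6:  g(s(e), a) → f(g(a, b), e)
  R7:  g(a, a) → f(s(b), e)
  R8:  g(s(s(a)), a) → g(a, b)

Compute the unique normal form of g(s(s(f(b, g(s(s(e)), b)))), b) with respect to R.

b

1. g(s(s(f(b, g(s(s(e)), b)))), b)  →  f(b, g(s(s(e)), b))   [R3 at ε]
2. f(b, g(s(s(e)), b))  →  b   [R2 at ε]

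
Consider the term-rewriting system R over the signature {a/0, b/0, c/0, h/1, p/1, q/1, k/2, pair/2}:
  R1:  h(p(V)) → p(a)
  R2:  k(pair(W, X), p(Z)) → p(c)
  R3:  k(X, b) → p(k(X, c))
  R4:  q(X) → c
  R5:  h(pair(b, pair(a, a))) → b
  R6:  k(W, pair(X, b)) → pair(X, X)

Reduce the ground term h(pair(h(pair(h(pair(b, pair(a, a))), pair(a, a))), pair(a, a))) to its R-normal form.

b

1. h(pair(h(pair(h(pair(b, pair(a, a))), pair(a, a))), pair(a, a)))  →  h(pair(h(pair(b, pair(a, a))), pair(a, a)))   [R5 at 1.1.1.1]
2. h(pair(h(pair(b, pair(a, a))), pair(a, a)))  →  h(pair(b, pair(a, a)))   [R5 at 1.1]
3. h(pair(b, pair(a, a)))  →  b   [R5 at ε]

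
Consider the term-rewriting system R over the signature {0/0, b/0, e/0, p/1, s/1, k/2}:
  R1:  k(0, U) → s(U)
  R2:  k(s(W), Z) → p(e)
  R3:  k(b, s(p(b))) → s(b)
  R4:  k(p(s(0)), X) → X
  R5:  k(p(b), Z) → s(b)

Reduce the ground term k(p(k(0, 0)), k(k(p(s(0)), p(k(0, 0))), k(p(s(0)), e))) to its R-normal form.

e

1. k(p(k(0, 0)), k(k(p(s(0)), p(k(0, 0))), k(p(s(0)), e)))  →  k(p(s(0)), k(k(p(s(0)), p(k(0, 0))), k(p(s(0)), e)))   [R1 at 1.1]
2. k(p(s(0)), k(k(p(s(0)), p(k(0, 0))), k(p(s(0)), e)))  →  k(k(p(s(0)), p(k(0, 0))), k(p(s(0)), e))   [R4 at ε]
3. k(k(p(s(0)), p(k(0, 0))), k(p(s(0)), e))  →  k(p(k(0, 0)), k(p(s(0)), e))   [R4 at 1]
4. k(p(k(0, 0)), k(p(s(0)), e))  →  k(p(s(0)), k(p(s(0)), e))   [R1 at 1.1]
5. k(p(s(0)), k(p(s(0)), e))  →  k(p(s(0)), e)   [R4 at ε]
6. k(p(s(0)), e)  →  e   [R4 at ε]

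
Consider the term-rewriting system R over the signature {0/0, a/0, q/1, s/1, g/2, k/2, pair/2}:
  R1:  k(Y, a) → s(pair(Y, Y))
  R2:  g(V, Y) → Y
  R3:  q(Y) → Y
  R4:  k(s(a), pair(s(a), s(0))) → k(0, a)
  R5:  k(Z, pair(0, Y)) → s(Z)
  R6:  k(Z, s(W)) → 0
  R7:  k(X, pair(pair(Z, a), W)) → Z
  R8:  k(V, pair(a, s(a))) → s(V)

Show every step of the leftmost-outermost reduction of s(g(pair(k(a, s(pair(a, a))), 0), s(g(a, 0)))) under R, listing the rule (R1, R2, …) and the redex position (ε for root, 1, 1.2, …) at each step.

1. s(g(pair(k(a, s(pair(a, a))), 0), s(g(a, 0))))  →  s(s(g(a, 0)))   [R2 at 1]
2. s(s(g(a, 0)))  →  s(s(0))   [R2 at 1.1]

s(s(0))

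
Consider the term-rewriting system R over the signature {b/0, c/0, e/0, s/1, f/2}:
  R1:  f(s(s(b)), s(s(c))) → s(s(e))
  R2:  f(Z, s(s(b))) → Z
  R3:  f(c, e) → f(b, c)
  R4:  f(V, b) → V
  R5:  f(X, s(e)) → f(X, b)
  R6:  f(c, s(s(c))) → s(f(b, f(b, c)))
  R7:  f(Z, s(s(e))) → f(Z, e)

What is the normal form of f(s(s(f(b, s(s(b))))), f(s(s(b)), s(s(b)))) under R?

1. f(s(s(f(b, s(s(b))))), f(s(s(b)), s(s(b))))  →  f(s(s(b)), f(s(s(b)), s(s(b))))   [R2 at 1.1.1]
2. f(s(s(b)), f(s(s(b)), s(s(b))))  →  f(s(s(b)), s(s(b)))   [R2 at 2]
3. f(s(s(b)), s(s(b)))  →  s(s(b))   [R2 at ε]

s(s(b))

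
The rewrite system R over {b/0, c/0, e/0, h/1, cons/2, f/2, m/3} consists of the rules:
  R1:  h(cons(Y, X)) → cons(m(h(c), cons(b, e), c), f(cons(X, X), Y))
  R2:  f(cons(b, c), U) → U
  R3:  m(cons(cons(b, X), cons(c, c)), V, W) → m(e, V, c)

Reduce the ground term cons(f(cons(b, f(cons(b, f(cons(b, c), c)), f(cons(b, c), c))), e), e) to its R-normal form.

cons(e, e)

1. cons(f(cons(b, f(cons(b, f(cons(b, c), c)), f(cons(b, c), c))), e), e)  →  cons(f(cons(b, f(cons(b, c), f(cons(b, c), c))), e), e)   [R2 at 1.1.2.1.2]
2. cons(f(cons(b, f(cons(b, c), f(cons(b, c), c))), e), e)  →  cons(f(cons(b, f(cons(b, c), c)), e), e)   [R2 at 1.1.2]
3. cons(f(cons(b, f(cons(b, c), c)), e), e)  →  cons(f(cons(b, c), e), e)   [R2 at 1.1.2]
4. cons(f(cons(b, c), e), e)  →  cons(e, e)   [R2 at 1]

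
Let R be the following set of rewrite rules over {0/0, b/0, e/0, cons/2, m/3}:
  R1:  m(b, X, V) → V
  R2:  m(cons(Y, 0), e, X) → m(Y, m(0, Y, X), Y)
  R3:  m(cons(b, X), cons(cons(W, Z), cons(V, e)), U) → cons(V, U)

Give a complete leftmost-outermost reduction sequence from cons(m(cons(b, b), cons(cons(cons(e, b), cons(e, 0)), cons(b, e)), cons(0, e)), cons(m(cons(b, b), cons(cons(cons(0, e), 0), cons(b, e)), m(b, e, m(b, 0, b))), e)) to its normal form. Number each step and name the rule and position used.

1. cons(m(cons(b, b), cons(cons(cons(e, b), cons(e, 0)), cons(b, e)), cons(0, e)), cons(m(cons(b, b), cons(cons(cons(0, e), 0), cons(b, e)), m(b, e, m(b, 0, b))), e))  →  cons(cons(b, cons(0, e)), cons(m(cons(b, b), cons(cons(cons(0, e), 0), cons(b, e)), m(b, e, m(b, 0, b))), e))   [R3 at 1]
2. cons(cons(b, cons(0, e)), cons(m(cons(b, b), cons(cons(cons(0, e), 0), cons(b, e)), m(b, e, m(b, 0, b))), e))  →  cons(cons(b, cons(0, e)), cons(cons(b, m(b, e, m(b, 0, b))), e))   [R3 at 2.1]
3. cons(cons(b, cons(0, e)), cons(cons(b, m(b, e, m(b, 0, b))), e))  →  cons(cons(b, cons(0, e)), cons(cons(b, m(b, 0, b)), e))   [R1 at 2.1.2]
4. cons(cons(b, cons(0, e)), cons(cons(b, m(b, 0, b)), e))  →  cons(cons(b, cons(0, e)), cons(cons(b, b), e))   [R1 at 2.1.2]

cons(cons(b, cons(0, e)), cons(cons(b, b), e))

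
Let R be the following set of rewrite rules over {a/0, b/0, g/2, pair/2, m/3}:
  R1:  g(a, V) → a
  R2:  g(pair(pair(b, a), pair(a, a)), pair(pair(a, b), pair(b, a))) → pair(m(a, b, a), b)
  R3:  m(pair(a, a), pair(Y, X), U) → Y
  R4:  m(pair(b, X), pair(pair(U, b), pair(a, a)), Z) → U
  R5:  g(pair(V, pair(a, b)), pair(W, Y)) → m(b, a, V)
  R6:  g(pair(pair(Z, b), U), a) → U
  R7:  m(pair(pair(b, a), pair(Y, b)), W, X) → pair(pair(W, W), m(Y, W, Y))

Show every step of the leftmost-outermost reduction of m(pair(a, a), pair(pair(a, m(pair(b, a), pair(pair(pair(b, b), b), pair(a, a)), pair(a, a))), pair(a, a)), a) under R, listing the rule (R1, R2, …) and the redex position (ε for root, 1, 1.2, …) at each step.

1. m(pair(a, a), pair(pair(a, m(pair(b, a), pair(pair(pair(b, b), b), pair(a, a)), pair(a, a))), pair(a, a)), a)  →  pair(a, m(pair(b, a), pair(pair(pair(b, b), b), pair(a, a)), pair(a, a)))   [R3 at ε]
2. pair(a, m(pair(b, a), pair(pair(pair(b, b), b), pair(a, a)), pair(a, a)))  →  pair(a, pair(b, b))   [R4 at 2]

pair(a, pair(b, b))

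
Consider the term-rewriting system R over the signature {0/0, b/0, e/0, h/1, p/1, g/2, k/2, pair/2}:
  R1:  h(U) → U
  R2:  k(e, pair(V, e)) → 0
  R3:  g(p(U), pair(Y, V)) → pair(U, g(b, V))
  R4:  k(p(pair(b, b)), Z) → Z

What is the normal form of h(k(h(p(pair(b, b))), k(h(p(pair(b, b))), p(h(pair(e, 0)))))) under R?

p(pair(e, 0))

1. h(k(h(p(pair(b, b))), k(h(p(pair(b, b))), p(h(pair(e, 0))))))  →  k(h(p(pair(b, b))), k(h(p(pair(b, b))), p(h(pair(e, 0)))))   [R1 at ε]
2. k(h(p(pair(b, b))), k(h(p(pair(b, b))), p(h(pair(e, 0)))))  →  k(p(pair(b, b)), k(h(p(pair(b, b))), p(h(pair(e, 0)))))   [R1 at 1]
3. k(p(pair(b, b)), k(h(p(pair(b, b))), p(h(pair(e, 0)))))  →  k(h(p(pair(b, b))), p(h(pair(e, 0))))   [R4 at ε]
4. k(h(p(pair(b, b))), p(h(pair(e, 0))))  →  k(p(pair(b, b)), p(h(pair(e, 0))))   [R1 at 1]
5. k(p(pair(b, b)), p(h(pair(e, 0))))  →  p(h(pair(e, 0)))   [R4 at ε]
6. p(h(pair(e, 0)))  →  p(pair(e, 0))   [R1 at 1]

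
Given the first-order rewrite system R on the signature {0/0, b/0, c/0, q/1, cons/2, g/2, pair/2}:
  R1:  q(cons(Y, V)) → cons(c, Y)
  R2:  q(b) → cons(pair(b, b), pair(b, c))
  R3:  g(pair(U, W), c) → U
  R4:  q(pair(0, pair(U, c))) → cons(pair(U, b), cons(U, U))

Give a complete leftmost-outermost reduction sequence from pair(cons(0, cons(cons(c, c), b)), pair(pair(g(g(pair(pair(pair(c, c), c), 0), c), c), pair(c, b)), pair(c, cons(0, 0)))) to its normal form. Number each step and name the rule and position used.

pair(cons(0, cons(cons(c, c), b)), pair(pair(pair(c, c), pair(c, b)), pair(c, cons(0, 0))))

1. pair(cons(0, cons(cons(c, c), b)), pair(pair(g(g(pair(pair(pair(c, c), c), 0), c), c), pair(c, b)), pair(c, cons(0, 0))))  →  pair(cons(0, cons(cons(c, c), b)), pair(pair(g(pair(pair(c, c), c), c), pair(c, b)), pair(c, cons(0, 0))))   [R3 at 2.1.1.1]
2. pair(cons(0, cons(cons(c, c), b)), pair(pair(g(pair(pair(c, c), c), c), pair(c, b)), pair(c, cons(0, 0))))  →  pair(cons(0, cons(cons(c, c), b)), pair(pair(pair(c, c), pair(c, b)), pair(c, cons(0, 0))))   [R3 at 2.1.1]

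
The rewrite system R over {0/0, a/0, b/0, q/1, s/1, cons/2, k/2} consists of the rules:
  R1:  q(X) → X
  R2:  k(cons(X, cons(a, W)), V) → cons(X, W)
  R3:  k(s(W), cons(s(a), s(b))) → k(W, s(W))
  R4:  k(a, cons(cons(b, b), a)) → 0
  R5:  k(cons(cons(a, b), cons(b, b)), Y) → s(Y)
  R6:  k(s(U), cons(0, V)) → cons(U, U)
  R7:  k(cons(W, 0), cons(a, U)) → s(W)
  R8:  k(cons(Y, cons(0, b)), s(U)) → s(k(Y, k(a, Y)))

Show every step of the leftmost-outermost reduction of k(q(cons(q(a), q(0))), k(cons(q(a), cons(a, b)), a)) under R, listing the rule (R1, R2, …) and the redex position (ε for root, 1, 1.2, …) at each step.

1. k(q(cons(q(a), q(0))), k(cons(q(a), cons(a, b)), a))  →  k(cons(q(a), q(0)), k(cons(q(a), cons(a, b)), a))   [R1 at 1]
2. k(cons(q(a), q(0)), k(cons(q(a), cons(a, b)), a))  →  k(cons(a, q(0)), k(cons(q(a), cons(a, b)), a))   [R1 at 1.1]
3. k(cons(a, q(0)), k(cons(q(a), cons(a, b)), a))  →  k(cons(a, 0), k(cons(q(a), cons(a, b)), a))   [R1 at 1.2]
4. k(cons(a, 0), k(cons(q(a), cons(a, b)), a))  →  k(cons(a, 0), cons(q(a), b))   [R2 at 2]
5. k(cons(a, 0), cons(q(a), b))  →  k(cons(a, 0), cons(a, b))   [R1 at 2.1]
6. k(cons(a, 0), cons(a, b))  →  s(a)   [R7 at ε]

s(a)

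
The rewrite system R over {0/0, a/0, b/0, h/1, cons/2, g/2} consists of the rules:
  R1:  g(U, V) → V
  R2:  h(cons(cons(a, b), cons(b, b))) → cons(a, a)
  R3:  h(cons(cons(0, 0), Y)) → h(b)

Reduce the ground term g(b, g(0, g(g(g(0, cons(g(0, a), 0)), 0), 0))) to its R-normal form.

0

1. g(b, g(0, g(g(g(0, cons(g(0, a), 0)), 0), 0)))  →  g(0, g(g(g(0, cons(g(0, a), 0)), 0), 0))   [R1 at ε]
2. g(0, g(g(g(0, cons(g(0, a), 0)), 0), 0))  →  g(g(g(0, cons(g(0, a), 0)), 0), 0)   [R1 at ε]
3. g(g(g(0, cons(g(0, a), 0)), 0), 0)  →  0   [R1 at ε]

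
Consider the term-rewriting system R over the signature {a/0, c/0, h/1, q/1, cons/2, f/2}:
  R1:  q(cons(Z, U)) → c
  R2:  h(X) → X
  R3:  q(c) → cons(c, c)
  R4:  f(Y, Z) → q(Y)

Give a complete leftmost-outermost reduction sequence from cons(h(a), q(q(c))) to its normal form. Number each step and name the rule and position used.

1. cons(h(a), q(q(c)))  →  cons(a, q(q(c)))   [R2 at 1]
2. cons(a, q(q(c)))  →  cons(a, q(cons(c, c)))   [R3 at 2.1]
3. cons(a, q(cons(c, c)))  →  cons(a, c)   [R1 at 2]

cons(a, c)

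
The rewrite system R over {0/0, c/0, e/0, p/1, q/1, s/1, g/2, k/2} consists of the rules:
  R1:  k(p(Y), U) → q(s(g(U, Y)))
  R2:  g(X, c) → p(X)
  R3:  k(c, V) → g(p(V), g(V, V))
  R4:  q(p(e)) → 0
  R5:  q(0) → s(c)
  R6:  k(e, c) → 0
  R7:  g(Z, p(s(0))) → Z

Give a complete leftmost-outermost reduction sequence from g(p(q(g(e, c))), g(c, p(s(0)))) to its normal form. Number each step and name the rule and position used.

p(p(0))

1. g(p(q(g(e, c))), g(c, p(s(0))))  →  g(p(q(p(e))), g(c, p(s(0))))   [R2 at 1.1.1]
2. g(p(q(p(e))), g(c, p(s(0))))  →  g(p(0), g(c, p(s(0))))   [R4 at 1.1]
3. g(p(0), g(c, p(s(0))))  →  g(p(0), c)   [R7 at 2]
4. g(p(0), c)  →  p(p(0))   [R2 at ε]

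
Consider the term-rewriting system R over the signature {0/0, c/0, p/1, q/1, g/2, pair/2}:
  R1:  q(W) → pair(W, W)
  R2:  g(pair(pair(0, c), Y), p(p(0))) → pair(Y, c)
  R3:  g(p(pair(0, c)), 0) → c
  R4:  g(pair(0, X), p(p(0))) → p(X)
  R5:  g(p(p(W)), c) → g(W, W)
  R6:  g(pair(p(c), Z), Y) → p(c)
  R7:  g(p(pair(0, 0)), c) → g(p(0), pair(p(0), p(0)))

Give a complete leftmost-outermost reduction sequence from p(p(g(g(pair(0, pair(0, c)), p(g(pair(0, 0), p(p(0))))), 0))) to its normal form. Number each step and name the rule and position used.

1. p(p(g(g(pair(0, pair(0, c)), p(g(pair(0, 0), p(p(0))))), 0)))  →  p(p(g(g(pair(0, pair(0, c)), p(p(0))), 0)))   [R4 at 1.1.1.2.1]
2. p(p(g(g(pair(0, pair(0, c)), p(p(0))), 0)))  →  p(p(g(p(pair(0, c)), 0)))   [R4 at 1.1.1]
3. p(p(g(p(pair(0, c)), 0)))  →  p(p(c))   [R3 at 1.1]

p(p(c))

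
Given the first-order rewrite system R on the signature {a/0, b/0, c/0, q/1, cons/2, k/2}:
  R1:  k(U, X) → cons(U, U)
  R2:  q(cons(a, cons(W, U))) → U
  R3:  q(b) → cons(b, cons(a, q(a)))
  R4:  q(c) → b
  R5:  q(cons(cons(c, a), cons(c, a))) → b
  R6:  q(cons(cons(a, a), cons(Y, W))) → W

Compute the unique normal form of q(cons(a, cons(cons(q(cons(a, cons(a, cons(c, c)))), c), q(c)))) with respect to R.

b

1. q(cons(a, cons(cons(q(cons(a, cons(a, cons(c, c)))), c), q(c))))  →  q(c)   [R2 at ε]
2. q(c)  →  b   [R4 at ε]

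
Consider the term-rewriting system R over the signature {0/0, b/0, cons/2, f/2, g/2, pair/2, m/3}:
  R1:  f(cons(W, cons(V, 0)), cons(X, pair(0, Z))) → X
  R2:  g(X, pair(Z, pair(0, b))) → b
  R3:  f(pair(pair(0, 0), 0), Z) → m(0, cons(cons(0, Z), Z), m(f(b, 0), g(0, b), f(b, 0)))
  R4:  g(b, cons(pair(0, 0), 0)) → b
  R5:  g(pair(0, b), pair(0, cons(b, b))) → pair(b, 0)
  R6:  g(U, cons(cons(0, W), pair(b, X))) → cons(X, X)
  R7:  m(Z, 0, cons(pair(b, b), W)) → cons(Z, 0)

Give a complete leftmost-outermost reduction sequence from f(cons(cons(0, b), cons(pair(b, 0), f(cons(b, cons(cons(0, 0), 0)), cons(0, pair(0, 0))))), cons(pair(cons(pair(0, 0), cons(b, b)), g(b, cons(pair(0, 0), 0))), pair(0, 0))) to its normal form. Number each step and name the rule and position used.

pair(cons(pair(0, 0), cons(b, b)), b)

1. f(cons(cons(0, b), cons(pair(b, 0), f(cons(b, cons(cons(0, 0), 0)), cons(0, pair(0, 0))))), cons(pair(cons(pair(0, 0), cons(b, b)), g(b, cons(pair(0, 0), 0))), pair(0, 0)))  →  f(cons(cons(0, b), cons(pair(b, 0), 0)), cons(pair(cons(pair(0, 0), cons(b, b)), g(b, cons(pair(0, 0), 0))), pair(0, 0)))   [R1 at 1.2.2]
2. f(cons(cons(0, b), cons(pair(b, 0), 0)), cons(pair(cons(pair(0, 0), cons(b, b)), g(b, cons(pair(0, 0), 0))), pair(0, 0)))  →  pair(cons(pair(0, 0), cons(b, b)), g(b, cons(pair(0, 0), 0)))   [R1 at ε]
3. pair(cons(pair(0, 0), cons(b, b)), g(b, cons(pair(0, 0), 0)))  →  pair(cons(pair(0, 0), cons(b, b)), b)   [R4 at 2]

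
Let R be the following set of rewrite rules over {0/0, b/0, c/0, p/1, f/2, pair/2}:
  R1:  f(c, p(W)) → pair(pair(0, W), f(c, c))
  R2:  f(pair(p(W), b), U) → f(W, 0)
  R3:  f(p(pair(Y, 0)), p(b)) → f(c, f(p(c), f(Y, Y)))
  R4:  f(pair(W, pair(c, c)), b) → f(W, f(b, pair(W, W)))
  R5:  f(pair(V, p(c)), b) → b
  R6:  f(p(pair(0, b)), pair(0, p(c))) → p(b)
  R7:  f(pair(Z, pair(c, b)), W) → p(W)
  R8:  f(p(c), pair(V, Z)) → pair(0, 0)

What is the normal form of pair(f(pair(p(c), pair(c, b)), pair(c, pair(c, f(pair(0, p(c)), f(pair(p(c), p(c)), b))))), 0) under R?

pair(p(pair(c, pair(c, b))), 0)

1. pair(f(pair(p(c), pair(c, b)), pair(c, pair(c, f(pair(0, p(c)), f(pair(p(c), p(c)), b))))), 0)  →  pair(p(pair(c, pair(c, f(pair(0, p(c)), f(pair(p(c), p(c)), b))))), 0)   [R7 at 1]
2. pair(p(pair(c, pair(c, f(pair(0, p(c)), f(pair(p(c), p(c)), b))))), 0)  →  pair(p(pair(c, pair(c, f(pair(0, p(c)), b)))), 0)   [R5 at 1.1.2.2.2]
3. pair(p(pair(c, pair(c, f(pair(0, p(c)), b)))), 0)  →  pair(p(pair(c, pair(c, b))), 0)   [R5 at 1.1.2.2]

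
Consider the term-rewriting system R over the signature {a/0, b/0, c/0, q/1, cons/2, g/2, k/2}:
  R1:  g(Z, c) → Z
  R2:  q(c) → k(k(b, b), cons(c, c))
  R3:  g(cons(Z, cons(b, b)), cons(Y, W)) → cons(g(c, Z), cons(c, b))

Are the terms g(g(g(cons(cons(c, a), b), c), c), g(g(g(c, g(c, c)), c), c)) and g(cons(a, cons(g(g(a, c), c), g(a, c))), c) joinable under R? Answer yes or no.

Reduce t₁ = g(g(g(cons(cons(c, a), b), c), c), g(g(g(c, g(c, c)), c), c)):
1. g(g(g(cons(cons(c, a), b), c), c), g(g(g(c, g(c, c)), c), c))  →  g(g(cons(cons(c, a), b), c), g(g(g(c, g(c, c)), c), c))   [R1 at 1]
2. g(g(cons(cons(c, a), b), c), g(g(g(c, g(c, c)), c), c))  →  g(cons(cons(c, a), b), g(g(g(c, g(c, c)), c), c))   [R1 at 1]
3. g(cons(cons(c, a), b), g(g(g(c, g(c, c)), c), c))  →  g(cons(cons(c, a), b), g(g(c, g(c, c)), c))   [R1 at 2]
4. g(cons(cons(c, a), b), g(g(c, g(c, c)), c))  →  g(cons(cons(c, a), b), g(c, g(c, c)))   [R1 at 2]
5. g(cons(cons(c, a), b), g(c, g(c, c)))  →  g(cons(cons(c, a), b), g(c, c))   [R1 at 2.2]
6. g(cons(cons(c, a), b), g(c, c))  →  g(cons(cons(c, a), b), c)   [R1 at 2]
7. g(cons(cons(c, a), b), c)  →  cons(cons(c, a), b)   [R1 at ε]

Reduce t₂ = g(cons(a, cons(g(g(a, c), c), g(a, c))), c):
1. g(cons(a, cons(g(g(a, c), c), g(a, c))), c)  →  cons(a, cons(g(g(a, c), c), g(a, c)))   [R1 at ε]
2. cons(a, cons(g(g(a, c), c), g(a, c)))  →  cons(a, cons(g(a, c), g(a, c)))   [R1 at 2.1]
3. cons(a, cons(g(a, c), g(a, c)))  →  cons(a, cons(a, g(a, c)))   [R1 at 2.1]
4. cons(a, cons(a, g(a, c)))  →  cons(a, cons(a, a))   [R1 at 2.2]

no — NF(t₁) = cons(cons(c, a), b), NF(t₂) = cons(a, cons(a, a))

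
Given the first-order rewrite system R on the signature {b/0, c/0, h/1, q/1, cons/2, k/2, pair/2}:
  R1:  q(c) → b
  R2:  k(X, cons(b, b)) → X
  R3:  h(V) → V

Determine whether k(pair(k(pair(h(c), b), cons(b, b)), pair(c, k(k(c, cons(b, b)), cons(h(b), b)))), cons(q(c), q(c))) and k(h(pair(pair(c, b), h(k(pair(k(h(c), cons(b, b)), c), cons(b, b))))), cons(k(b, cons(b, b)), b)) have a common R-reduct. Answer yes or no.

yes — NF(t₁) = pair(pair(c, b), pair(c, c)), NF(t₂) = pair(pair(c, b), pair(c, c))

Reduce t₁ = k(pair(k(pair(h(c), b), cons(b, b)), pair(c, k(k(c, cons(b, b)), cons(h(b), b)))), cons(q(c), q(c))):
1. k(pair(k(pair(h(c), b), cons(b, b)), pair(c, k(k(c, cons(b, b)), cons(h(b), b)))), cons(q(c), q(c)))  →  k(pair(pair(h(c), b), pair(c, k(k(c, cons(b, b)), cons(h(b), b)))), cons(q(c), q(c)))   [R2 at 1.1]
2. k(pair(pair(h(c), b), pair(c, k(k(c, cons(b, b)), cons(h(b), b)))), cons(q(c), q(c)))  →  k(pair(pair(c, b), pair(c, k(k(c, cons(b, b)), cons(h(b), b)))), cons(q(c), q(c)))   [R3 at 1.1.1]
3. k(pair(pair(c, b), pair(c, k(k(c, cons(b, b)), cons(h(b), b)))), cons(q(c), q(c)))  →  k(pair(pair(c, b), pair(c, k(c, cons(h(b), b)))), cons(q(c), q(c)))   [R2 at 1.2.2.1]
4. k(pair(pair(c, b), pair(c, k(c, cons(h(b), b)))), cons(q(c), q(c)))  →  k(pair(pair(c, b), pair(c, k(c, cons(b, b)))), cons(q(c), q(c)))   [R3 at 1.2.2.2.1]
5. k(pair(pair(c, b), pair(c, k(c, cons(b, b)))), cons(q(c), q(c)))  →  k(pair(pair(c, b), pair(c, c)), cons(q(c), q(c)))   [R2 at 1.2.2]
6. k(pair(pair(c, b), pair(c, c)), cons(q(c), q(c)))  →  k(pair(pair(c, b), pair(c, c)), cons(b, q(c)))   [R1 at 2.1]
7. k(pair(pair(c, b), pair(c, c)), cons(b, q(c)))  →  k(pair(pair(c, b), pair(c, c)), cons(b, b))   [R1 at 2.2]
8. k(pair(pair(c, b), pair(c, c)), cons(b, b))  →  pair(pair(c, b), pair(c, c))   [R2 at ε]

Reduce t₂ = k(h(pair(pair(c, b), h(k(pair(k(h(c), cons(b, b)), c), cons(b, b))))), cons(k(b, cons(b, b)), b)):
1. k(h(pair(pair(c, b), h(k(pair(k(h(c), cons(b, b)), c), cons(b, b))))), cons(k(b, cons(b, b)), b))  →  k(pair(pair(c, b), h(k(pair(k(h(c), cons(b, b)), c), cons(b, b)))), cons(k(b, cons(b, b)), b))   [R3 at 1]
2. k(pair(pair(c, b), h(k(pair(k(h(c), cons(b, b)), c), cons(b, b)))), cons(k(b, cons(b, b)), b))  →  k(pair(pair(c, b), k(pair(k(h(c), cons(b, b)), c), cons(b, b))), cons(k(b, cons(b, b)), b))   [R3 at 1.2]
3. k(pair(pair(c, b), k(pair(k(h(c), cons(b, b)), c), cons(b, b))), cons(k(b, cons(b, b)), b))  →  k(pair(pair(c, b), pair(k(h(c), cons(b, b)), c)), cons(k(b, cons(b, b)), b))   [R2 at 1.2]
4. k(pair(pair(c, b), pair(k(h(c), cons(b, b)), c)), cons(k(b, cons(b, b)), b))  →  k(pair(pair(c, b), pair(h(c), c)), cons(k(b, cons(b, b)), b))   [R2 at 1.2.1]
5. k(pair(pair(c, b), pair(h(c), c)), cons(k(b, cons(b, b)), b))  →  k(pair(pair(c, b), pair(c, c)), cons(k(b, cons(b, b)), b))   [R3 at 1.2.1]
6. k(pair(pair(c, b), pair(c, c)), cons(k(b, cons(b, b)), b))  →  k(pair(pair(c, b), pair(c, c)), cons(b, b))   [R2 at 2.1]
7. k(pair(pair(c, b), pair(c, c)), cons(b, b))  →  pair(pair(c, b), pair(c, c))   [R2 at ε]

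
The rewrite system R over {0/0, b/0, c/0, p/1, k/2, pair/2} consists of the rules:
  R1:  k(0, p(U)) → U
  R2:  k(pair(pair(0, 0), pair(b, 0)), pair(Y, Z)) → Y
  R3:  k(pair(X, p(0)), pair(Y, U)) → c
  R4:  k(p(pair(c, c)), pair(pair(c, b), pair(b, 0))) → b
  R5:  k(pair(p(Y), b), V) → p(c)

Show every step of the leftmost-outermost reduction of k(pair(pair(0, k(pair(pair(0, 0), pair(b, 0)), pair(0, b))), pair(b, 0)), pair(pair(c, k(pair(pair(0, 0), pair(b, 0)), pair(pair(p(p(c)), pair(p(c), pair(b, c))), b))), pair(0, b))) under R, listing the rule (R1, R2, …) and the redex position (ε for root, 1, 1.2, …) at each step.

pair(c, pair(p(p(c)), pair(p(c), pair(b, c))))

1. k(pair(pair(0, k(pair(pair(0, 0), pair(b, 0)), pair(0, b))), pair(b, 0)), pair(pair(c, k(pair(pair(0, 0), pair(b, 0)), pair(pair(p(p(c)), pair(p(c), pair(b, c))), b))), pair(0, b)))  →  k(pair(pair(0, 0), pair(b, 0)), pair(pair(c, k(pair(pair(0, 0), pair(b, 0)), pair(pair(p(p(c)), pair(p(c), pair(b, c))), b))), pair(0, b)))   [R2 at 1.1.2]
2. k(pair(pair(0, 0), pair(b, 0)), pair(pair(c, k(pair(pair(0, 0), pair(b, 0)), pair(pair(p(p(c)), pair(p(c), pair(b, c))), b))), pair(0, b)))  →  pair(c, k(pair(pair(0, 0), pair(b, 0)), pair(pair(p(p(c)), pair(p(c), pair(b, c))), b)))   [R2 at ε]
3. pair(c, k(pair(pair(0, 0), pair(b, 0)), pair(pair(p(p(c)), pair(p(c), pair(b, c))), b)))  →  pair(c, pair(p(p(c)), pair(p(c), pair(b, c))))   [R2 at 2]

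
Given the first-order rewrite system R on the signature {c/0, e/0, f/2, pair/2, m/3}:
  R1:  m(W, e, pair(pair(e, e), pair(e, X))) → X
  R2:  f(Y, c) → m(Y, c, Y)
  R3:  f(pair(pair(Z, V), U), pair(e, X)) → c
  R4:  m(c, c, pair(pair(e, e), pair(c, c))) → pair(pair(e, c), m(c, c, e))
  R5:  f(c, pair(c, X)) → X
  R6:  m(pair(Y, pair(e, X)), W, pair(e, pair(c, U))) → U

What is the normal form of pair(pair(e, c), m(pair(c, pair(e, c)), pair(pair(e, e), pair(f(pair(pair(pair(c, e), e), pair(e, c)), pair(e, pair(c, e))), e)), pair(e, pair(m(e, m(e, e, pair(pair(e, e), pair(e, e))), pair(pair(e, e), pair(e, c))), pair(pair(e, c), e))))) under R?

pair(pair(e, c), pair(pair(e, c), e))

1. pair(pair(e, c), m(pair(c, pair(e, c)), pair(pair(e, e), pair(f(pair(pair(pair(c, e), e), pair(e, c)), pair(e, pair(c, e))), e)), pair(e, pair(m(e, m(e, e, pair(pair(e, e), pair(e, e))), pair(pair(e, e), pair(e, c))), pair(pair(e, c), e)))))  →  pair(pair(e, c), m(pair(c, pair(e, c)), pair(pair(e, e), pair(c, e)), pair(e, pair(m(e, m(e, e, pair(pair(e, e), pair(e, e))), pair(pair(e, e), pair(e, c))), pair(pair(e, c), e)))))   [R3 at 2.2.2.1]
2. pair(pair(e, c), m(pair(c, pair(e, c)), pair(pair(e, e), pair(c, e)), pair(e, pair(m(e, m(e, e, pair(pair(e, e), pair(e, e))), pair(pair(e, e), pair(e, c))), pair(pair(e, c), e)))))  →  pair(pair(e, c), m(pair(c, pair(e, c)), pair(pair(e, e), pair(c, e)), pair(e, pair(m(e, e, pair(pair(e, e), pair(e, c))), pair(pair(e, c), e)))))   [R1 at 2.3.2.1.2]
3. pair(pair(e, c), m(pair(c, pair(e, c)), pair(pair(e, e), pair(c, e)), pair(e, pair(m(e, e, pair(pair(e, e), pair(e, c))), pair(pair(e, c), e)))))  →  pair(pair(e, c), m(pair(c, pair(e, c)), pair(pair(e, e), pair(c, e)), pair(e, pair(c, pair(pair(e, c), e)))))   [R1 at 2.3.2.1]
4. pair(pair(e, c), m(pair(c, pair(e, c)), pair(pair(e, e), pair(c, e)), pair(e, pair(c, pair(pair(e, c), e)))))  →  pair(pair(e, c), pair(pair(e, c), e))   [R6 at 2]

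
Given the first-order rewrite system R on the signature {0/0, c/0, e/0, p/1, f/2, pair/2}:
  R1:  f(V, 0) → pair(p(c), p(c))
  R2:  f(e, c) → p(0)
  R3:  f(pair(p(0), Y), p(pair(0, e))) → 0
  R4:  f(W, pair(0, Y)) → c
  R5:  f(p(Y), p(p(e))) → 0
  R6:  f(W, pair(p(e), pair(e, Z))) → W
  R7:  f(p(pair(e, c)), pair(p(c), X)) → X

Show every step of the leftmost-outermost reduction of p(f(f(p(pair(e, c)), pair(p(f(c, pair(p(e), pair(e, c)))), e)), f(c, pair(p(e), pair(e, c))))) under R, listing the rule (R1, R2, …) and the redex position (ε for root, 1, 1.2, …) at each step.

1. p(f(f(p(pair(e, c)), pair(p(f(c, pair(p(e), pair(e, c)))), e)), f(c, pair(p(e), pair(e, c)))))  →  p(f(f(p(pair(e, c)), pair(p(c), e)), f(c, pair(p(e), pair(e, c)))))   [R6 at 1.1.2.1.1]
2. p(f(f(p(pair(e, c)), pair(p(c), e)), f(c, pair(p(e), pair(e, c)))))  →  p(f(e, f(c, pair(p(e), pair(e, c)))))   [R7 at 1.1]
3. p(f(e, f(c, pair(p(e), pair(e, c)))))  →  p(f(e, c))   [R6 at 1.2]
4. p(f(e, c))  →  p(p(0))   [R2 at 1]

p(p(0))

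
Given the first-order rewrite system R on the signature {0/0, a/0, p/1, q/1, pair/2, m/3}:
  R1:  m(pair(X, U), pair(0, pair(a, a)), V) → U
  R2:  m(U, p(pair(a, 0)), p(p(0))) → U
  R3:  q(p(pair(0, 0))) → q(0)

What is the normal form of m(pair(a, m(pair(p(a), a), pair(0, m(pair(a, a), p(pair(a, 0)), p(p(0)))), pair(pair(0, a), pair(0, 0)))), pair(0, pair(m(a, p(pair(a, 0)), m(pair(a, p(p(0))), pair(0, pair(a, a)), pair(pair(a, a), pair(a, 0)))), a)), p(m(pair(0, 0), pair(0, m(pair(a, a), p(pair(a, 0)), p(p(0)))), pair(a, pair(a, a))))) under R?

1. m(pair(a, m(pair(p(a), a), pair(0, m(pair(a, a), p(pair(a, 0)), p(p(0)))), pair(pair(0, a), pair(0, 0)))), pair(0, pair(m(a, p(pair(a, 0)), m(pair(a, p(p(0))), pair(0, pair(a, a)), pair(pair(a, a), pair(a, 0)))), a)), p(m(pair(0, 0), pair(0, m(pair(a, a), p(pair(a, 0)), p(p(0)))), pair(a, pair(a, a)))))  →  m(pair(a, m(pair(p(a), a), pair(0, pair(a, a)), pair(pair(0, a), pair(0, 0)))), pair(0, pair(m(a, p(pair(a, 0)), m(pair(a, p(p(0))), pair(0, pair(a, a)), pair(pair(a, a), pair(a, 0)))), a)), p(m(pair(0, 0), pair(0, m(pair(a, a), p(pair(a, 0)), p(p(0)))), pair(a, pair(a, a)))))   [R2 at 1.2.2.2]
2. m(pair(a, m(pair(p(a), a), pair(0, pair(a, a)), pair(pair(0, a), pair(0, 0)))), pair(0, pair(m(a, p(pair(a, 0)), m(pair(a, p(p(0))), pair(0, pair(a, a)), pair(pair(a, a), pair(a, 0)))), a)), p(m(pair(0, 0), pair(0, m(pair(a, a), p(pair(a, 0)), p(p(0)))), pair(a, pair(a, a)))))  →  m(pair(a, a), pair(0, pair(m(a, p(pair(a, 0)), m(pair(a, p(p(0))), pair(0, pair(a, a)), pair(pair(a, a), pair(a, 0)))), a)), p(m(pair(0, 0), pair(0, m(pair(a, a), p(pair(a, 0)), p(p(0)))), pair(a, pair(a, a)))))   [R1 at 1.2]
3. m(pair(a, a), pair(0, pair(m(a, p(pair(a, 0)), m(pair(a, p(p(0))), pair(0, pair(a, a)), pair(pair(a, a), pair(a, 0)))), a)), p(m(pair(0, 0), pair(0, m(pair(a, a), p(pair(a, 0)), p(p(0)))), pair(a, pair(a, a)))))  →  m(pair(a, a), pair(0, pair(m(a, p(pair(a, 0)), p(p(0))), a)), p(m(pair(0, 0), pair(0, m(pair(a, a), p(pair(a, 0)), p(p(0)))), pair(a, pair(a, a)))))   [R1 at 2.2.1.3]
4. m(pair(a, a), pair(0, pair(m(a, p(pair(a, 0)), p(p(0))), a)), p(m(pair(0, 0), pair(0, m(pair(a, a), p(pair(a, 0)), p(p(0)))), pair(a, pair(a, a)))))  →  m(pair(a, a), pair(0, pair(a, a)), p(m(pair(0, 0), pair(0, m(pair(a, a), p(pair(a, 0)), p(p(0)))), pair(a, pair(a, a)))))   [R2 at 2.2.1]
5. m(pair(a, a), pair(0, pair(a, a)), p(m(pair(0, 0), pair(0, m(pair(a, a), p(pair(a, 0)), p(p(0)))), pair(a, pair(a, a)))))  →  a   [R1 at ε]

a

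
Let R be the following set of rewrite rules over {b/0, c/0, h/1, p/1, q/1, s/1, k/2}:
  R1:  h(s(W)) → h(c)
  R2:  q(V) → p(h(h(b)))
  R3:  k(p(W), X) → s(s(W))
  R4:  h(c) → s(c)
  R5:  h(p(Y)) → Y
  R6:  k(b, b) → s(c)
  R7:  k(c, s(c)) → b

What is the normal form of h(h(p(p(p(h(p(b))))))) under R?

p(b)

1. h(h(p(p(p(h(p(b)))))))  →  h(p(p(h(p(b)))))   [R5 at 1]
2. h(p(p(h(p(b)))))  →  p(h(p(b)))   [R5 at ε]
3. p(h(p(b)))  →  p(b)   [R5 at 1]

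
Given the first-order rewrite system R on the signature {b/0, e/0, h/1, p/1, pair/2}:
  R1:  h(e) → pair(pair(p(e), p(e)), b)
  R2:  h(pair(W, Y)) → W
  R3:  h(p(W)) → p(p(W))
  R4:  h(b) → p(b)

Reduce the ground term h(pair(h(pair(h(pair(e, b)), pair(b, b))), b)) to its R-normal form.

1. h(pair(h(pair(h(pair(e, b)), pair(b, b))), b))  →  h(pair(h(pair(e, b)), pair(b, b)))   [R2 at ε]
2. h(pair(h(pair(e, b)), pair(b, b)))  →  h(pair(e, b))   [R2 at ε]
3. h(pair(e, b))  →  e   [R2 at ε]

e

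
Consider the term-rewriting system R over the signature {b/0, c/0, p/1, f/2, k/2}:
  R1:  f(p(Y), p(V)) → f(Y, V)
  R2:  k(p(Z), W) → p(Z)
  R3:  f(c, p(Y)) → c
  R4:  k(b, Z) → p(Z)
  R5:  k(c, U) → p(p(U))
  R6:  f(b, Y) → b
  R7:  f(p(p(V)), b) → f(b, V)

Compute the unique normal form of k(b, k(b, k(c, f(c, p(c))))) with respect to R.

1. k(b, k(b, k(c, f(c, p(c)))))  →  p(k(b, k(c, f(c, p(c)))))   [R4 at ε]
2. p(k(b, k(c, f(c, p(c)))))  →  p(p(k(c, f(c, p(c)))))   [R4 at 1]
3. p(p(k(c, f(c, p(c)))))  →  p(p(p(p(f(c, p(c))))))   [R5 at 1.1]
4. p(p(p(p(f(c, p(c))))))  →  p(p(p(p(c))))   [R3 at 1.1.1.1]

p(p(p(p(c))))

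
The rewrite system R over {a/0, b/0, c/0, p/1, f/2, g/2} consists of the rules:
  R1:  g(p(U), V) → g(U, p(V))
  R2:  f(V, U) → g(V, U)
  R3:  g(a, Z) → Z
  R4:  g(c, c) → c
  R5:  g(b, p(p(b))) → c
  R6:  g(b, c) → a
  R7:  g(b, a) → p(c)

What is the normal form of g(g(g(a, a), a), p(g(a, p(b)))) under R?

1. g(g(g(a, a), a), p(g(a, p(b))))  →  g(g(a, a), p(g(a, p(b))))   [R3 at 1.1]
2. g(g(a, a), p(g(a, p(b))))  →  g(a, p(g(a, p(b))))   [R3 at 1]
3. g(a, p(g(a, p(b))))  →  p(g(a, p(b)))   [R3 at ε]
4. p(g(a, p(b)))  →  p(p(b))   [R3 at 1]

p(p(b))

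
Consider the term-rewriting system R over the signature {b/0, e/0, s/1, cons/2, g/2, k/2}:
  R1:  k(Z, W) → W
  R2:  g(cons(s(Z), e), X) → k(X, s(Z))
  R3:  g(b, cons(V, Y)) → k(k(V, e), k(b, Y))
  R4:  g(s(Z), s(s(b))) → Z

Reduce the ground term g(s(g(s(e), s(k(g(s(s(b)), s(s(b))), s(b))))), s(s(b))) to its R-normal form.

1. g(s(g(s(e), s(k(g(s(s(b)), s(s(b))), s(b))))), s(s(b)))  →  g(s(e), s(k(g(s(s(b)), s(s(b))), s(b))))   [R4 at ε]
2. g(s(e), s(k(g(s(s(b)), s(s(b))), s(b))))  →  g(s(e), s(s(b)))   [R1 at 2.1]
3. g(s(e), s(s(b)))  →  e   [R4 at ε]

e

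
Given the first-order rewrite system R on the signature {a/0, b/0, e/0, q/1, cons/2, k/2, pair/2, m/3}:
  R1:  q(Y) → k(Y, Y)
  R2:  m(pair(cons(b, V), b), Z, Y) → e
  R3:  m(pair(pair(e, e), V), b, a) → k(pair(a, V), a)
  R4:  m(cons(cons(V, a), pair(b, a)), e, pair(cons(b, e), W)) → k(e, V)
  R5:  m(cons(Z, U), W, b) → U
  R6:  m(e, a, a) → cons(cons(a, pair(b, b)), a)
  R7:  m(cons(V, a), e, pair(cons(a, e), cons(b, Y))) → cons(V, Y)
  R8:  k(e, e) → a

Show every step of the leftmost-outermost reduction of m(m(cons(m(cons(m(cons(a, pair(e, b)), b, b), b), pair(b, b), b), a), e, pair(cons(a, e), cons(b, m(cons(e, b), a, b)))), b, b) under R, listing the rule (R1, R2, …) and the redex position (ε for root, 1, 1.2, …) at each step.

1. m(m(cons(m(cons(m(cons(a, pair(e, b)), b, b), b), pair(b, b), b), a), e, pair(cons(a, e), cons(b, m(cons(e, b), a, b)))), b, b)  →  m(cons(m(cons(m(cons(a, pair(e, b)), b, b), b), pair(b, b), b), m(cons(e, b), a, b)), b, b)   [R7 at 1]
2. m(cons(m(cons(m(cons(a, pair(e, b)), b, b), b), pair(b, b), b), m(cons(e, b), a, b)), b, b)  →  m(cons(e, b), a, b)   [R5 at ε]
3. m(cons(e, b), a, b)  →  b   [R5 at ε]

b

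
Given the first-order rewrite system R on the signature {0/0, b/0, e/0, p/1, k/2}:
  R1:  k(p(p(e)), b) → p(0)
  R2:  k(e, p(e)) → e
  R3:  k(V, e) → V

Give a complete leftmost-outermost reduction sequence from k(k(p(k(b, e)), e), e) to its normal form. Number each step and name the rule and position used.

1. k(k(p(k(b, e)), e), e)  →  k(p(k(b, e)), e)   [R3 at ε]
2. k(p(k(b, e)), e)  →  p(k(b, e))   [R3 at ε]
3. p(k(b, e))  →  p(b)   [R3 at 1]

p(b)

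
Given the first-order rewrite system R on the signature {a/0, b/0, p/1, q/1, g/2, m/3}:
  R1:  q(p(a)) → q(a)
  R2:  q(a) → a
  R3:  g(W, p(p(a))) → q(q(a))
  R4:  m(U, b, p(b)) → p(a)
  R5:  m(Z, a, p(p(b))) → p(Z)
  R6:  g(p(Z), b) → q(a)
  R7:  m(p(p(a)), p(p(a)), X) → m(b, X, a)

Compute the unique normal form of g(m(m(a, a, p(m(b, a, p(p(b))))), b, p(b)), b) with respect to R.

a

1. g(m(m(a, a, p(m(b, a, p(p(b))))), b, p(b)), b)  →  g(p(a), b)   [R4 at 1]
2. g(p(a), b)  →  q(a)   [R6 at ε]
3. q(a)  →  a   [R2 at ε]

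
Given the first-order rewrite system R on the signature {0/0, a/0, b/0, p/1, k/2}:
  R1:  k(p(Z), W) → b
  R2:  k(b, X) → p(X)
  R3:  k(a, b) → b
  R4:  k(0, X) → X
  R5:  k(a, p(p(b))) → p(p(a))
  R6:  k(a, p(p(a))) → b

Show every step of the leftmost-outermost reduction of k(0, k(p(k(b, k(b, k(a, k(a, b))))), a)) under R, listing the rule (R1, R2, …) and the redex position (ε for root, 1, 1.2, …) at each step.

b

1. k(0, k(p(k(b, k(b, k(a, k(a, b))))), a))  →  k(p(k(b, k(b, k(a, k(a, b))))), a)   [R4 at ε]
2. k(p(k(b, k(b, k(a, k(a, b))))), a)  →  b   [R1 at ε]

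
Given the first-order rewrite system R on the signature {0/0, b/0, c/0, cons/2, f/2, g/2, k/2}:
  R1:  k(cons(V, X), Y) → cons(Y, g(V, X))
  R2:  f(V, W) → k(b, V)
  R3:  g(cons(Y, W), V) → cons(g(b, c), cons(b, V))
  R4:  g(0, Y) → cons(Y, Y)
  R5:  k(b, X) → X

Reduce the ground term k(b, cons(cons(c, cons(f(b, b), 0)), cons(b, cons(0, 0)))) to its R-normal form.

cons(cons(c, cons(b, 0)), cons(b, cons(0, 0)))

1. k(b, cons(cons(c, cons(f(b, b), 0)), cons(b, cons(0, 0))))  →  cons(cons(c, cons(f(b, b), 0)), cons(b, cons(0, 0)))   [R5 at ε]
2. cons(cons(c, cons(f(b, b), 0)), cons(b, cons(0, 0)))  →  cons(cons(c, cons(k(b, b), 0)), cons(b, cons(0, 0)))   [R2 at 1.2.1]
3. cons(cons(c, cons(k(b, b), 0)), cons(b, cons(0, 0)))  →  cons(cons(c, cons(b, 0)), cons(b, cons(0, 0)))   [R5 at 1.2.1]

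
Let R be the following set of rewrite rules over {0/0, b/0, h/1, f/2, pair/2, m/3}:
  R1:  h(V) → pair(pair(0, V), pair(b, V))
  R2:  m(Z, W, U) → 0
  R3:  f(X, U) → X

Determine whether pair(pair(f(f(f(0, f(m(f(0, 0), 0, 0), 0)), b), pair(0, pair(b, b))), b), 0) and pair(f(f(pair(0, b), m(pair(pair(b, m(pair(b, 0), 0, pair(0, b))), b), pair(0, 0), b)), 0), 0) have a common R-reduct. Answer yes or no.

Reduce t₁ = pair(pair(f(f(f(0, f(m(f(0, 0), 0, 0), 0)), b), pair(0, pair(b, b))), b), 0):
1. pair(pair(f(f(f(0, f(m(f(0, 0), 0, 0), 0)), b), pair(0, pair(b, b))), b), 0)  →  pair(pair(f(f(0, f(m(f(0, 0), 0, 0), 0)), b), b), 0)   [R3 at 1.1]
2. pair(pair(f(f(0, f(m(f(0, 0), 0, 0), 0)), b), b), 0)  →  pair(pair(f(0, f(m(f(0, 0), 0, 0), 0)), b), 0)   [R3 at 1.1]
3. pair(pair(f(0, f(m(f(0, 0), 0, 0), 0)), b), 0)  →  pair(pair(0, b), 0)   [R3 at 1.1]

Reduce t₂ = pair(f(f(pair(0, b), m(pair(pair(b, m(pair(b, 0), 0, pair(0, b))), b), pair(0, 0), b)), 0), 0):
1. pair(f(f(pair(0, b), m(pair(pair(b, m(pair(b, 0), 0, pair(0, b))), b), pair(0, 0), b)), 0), 0)  →  pair(f(pair(0, b), m(pair(pair(b, m(pair(b, 0), 0, pair(0, b))), b), pair(0, 0), b)), 0)   [R3 at 1]
2. pair(f(pair(0, b), m(pair(pair(b, m(pair(b, 0), 0, pair(0, b))), b), pair(0, 0), b)), 0)  →  pair(pair(0, b), 0)   [R3 at 1]

yes — NF(t₁) = pair(pair(0, b), 0), NF(t₂) = pair(pair(0, b), 0)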